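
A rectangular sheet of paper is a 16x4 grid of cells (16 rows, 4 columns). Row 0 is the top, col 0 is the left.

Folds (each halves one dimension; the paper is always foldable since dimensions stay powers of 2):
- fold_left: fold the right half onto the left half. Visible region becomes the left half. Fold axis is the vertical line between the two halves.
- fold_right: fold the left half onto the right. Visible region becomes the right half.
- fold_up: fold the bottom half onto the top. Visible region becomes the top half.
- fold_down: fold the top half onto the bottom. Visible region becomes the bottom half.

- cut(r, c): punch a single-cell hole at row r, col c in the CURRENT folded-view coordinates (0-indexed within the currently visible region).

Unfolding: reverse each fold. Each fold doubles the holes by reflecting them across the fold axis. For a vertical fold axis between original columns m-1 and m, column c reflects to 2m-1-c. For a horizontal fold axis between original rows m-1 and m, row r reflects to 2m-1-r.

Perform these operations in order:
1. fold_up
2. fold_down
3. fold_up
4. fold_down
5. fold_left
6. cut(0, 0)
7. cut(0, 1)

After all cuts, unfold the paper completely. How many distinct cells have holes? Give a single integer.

Answer: 64

Derivation:
Op 1 fold_up: fold axis h@8; visible region now rows[0,8) x cols[0,4) = 8x4
Op 2 fold_down: fold axis h@4; visible region now rows[4,8) x cols[0,4) = 4x4
Op 3 fold_up: fold axis h@6; visible region now rows[4,6) x cols[0,4) = 2x4
Op 4 fold_down: fold axis h@5; visible region now rows[5,6) x cols[0,4) = 1x4
Op 5 fold_left: fold axis v@2; visible region now rows[5,6) x cols[0,2) = 1x2
Op 6 cut(0, 0): punch at orig (5,0); cuts so far [(5, 0)]; region rows[5,6) x cols[0,2) = 1x2
Op 7 cut(0, 1): punch at orig (5,1); cuts so far [(5, 0), (5, 1)]; region rows[5,6) x cols[0,2) = 1x2
Unfold 1 (reflect across v@2): 4 holes -> [(5, 0), (5, 1), (5, 2), (5, 3)]
Unfold 2 (reflect across h@5): 8 holes -> [(4, 0), (4, 1), (4, 2), (4, 3), (5, 0), (5, 1), (5, 2), (5, 3)]
Unfold 3 (reflect across h@6): 16 holes -> [(4, 0), (4, 1), (4, 2), (4, 3), (5, 0), (5, 1), (5, 2), (5, 3), (6, 0), (6, 1), (6, 2), (6, 3), (7, 0), (7, 1), (7, 2), (7, 3)]
Unfold 4 (reflect across h@4): 32 holes -> [(0, 0), (0, 1), (0, 2), (0, 3), (1, 0), (1, 1), (1, 2), (1, 3), (2, 0), (2, 1), (2, 2), (2, 3), (3, 0), (3, 1), (3, 2), (3, 3), (4, 0), (4, 1), (4, 2), (4, 3), (5, 0), (5, 1), (5, 2), (5, 3), (6, 0), (6, 1), (6, 2), (6, 3), (7, 0), (7, 1), (7, 2), (7, 3)]
Unfold 5 (reflect across h@8): 64 holes -> [(0, 0), (0, 1), (0, 2), (0, 3), (1, 0), (1, 1), (1, 2), (1, 3), (2, 0), (2, 1), (2, 2), (2, 3), (3, 0), (3, 1), (3, 2), (3, 3), (4, 0), (4, 1), (4, 2), (4, 3), (5, 0), (5, 1), (5, 2), (5, 3), (6, 0), (6, 1), (6, 2), (6, 3), (7, 0), (7, 1), (7, 2), (7, 3), (8, 0), (8, 1), (8, 2), (8, 3), (9, 0), (9, 1), (9, 2), (9, 3), (10, 0), (10, 1), (10, 2), (10, 3), (11, 0), (11, 1), (11, 2), (11, 3), (12, 0), (12, 1), (12, 2), (12, 3), (13, 0), (13, 1), (13, 2), (13, 3), (14, 0), (14, 1), (14, 2), (14, 3), (15, 0), (15, 1), (15, 2), (15, 3)]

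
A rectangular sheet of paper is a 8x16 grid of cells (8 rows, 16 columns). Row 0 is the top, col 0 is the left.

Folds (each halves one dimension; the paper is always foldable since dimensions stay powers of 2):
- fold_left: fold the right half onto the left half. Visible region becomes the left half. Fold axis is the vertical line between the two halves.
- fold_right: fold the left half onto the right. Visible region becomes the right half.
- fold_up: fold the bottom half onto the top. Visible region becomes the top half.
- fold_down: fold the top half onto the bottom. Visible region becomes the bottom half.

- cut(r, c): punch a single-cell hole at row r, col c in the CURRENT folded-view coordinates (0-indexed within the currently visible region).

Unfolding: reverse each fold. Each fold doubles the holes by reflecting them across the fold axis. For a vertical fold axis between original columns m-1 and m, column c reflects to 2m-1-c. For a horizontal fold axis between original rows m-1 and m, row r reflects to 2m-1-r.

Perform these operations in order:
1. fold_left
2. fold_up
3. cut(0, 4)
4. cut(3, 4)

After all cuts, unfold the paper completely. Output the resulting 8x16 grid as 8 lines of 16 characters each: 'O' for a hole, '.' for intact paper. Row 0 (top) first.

Answer: ....O......O....
................
................
....O......O....
....O......O....
................
................
....O......O....

Derivation:
Op 1 fold_left: fold axis v@8; visible region now rows[0,8) x cols[0,8) = 8x8
Op 2 fold_up: fold axis h@4; visible region now rows[0,4) x cols[0,8) = 4x8
Op 3 cut(0, 4): punch at orig (0,4); cuts so far [(0, 4)]; region rows[0,4) x cols[0,8) = 4x8
Op 4 cut(3, 4): punch at orig (3,4); cuts so far [(0, 4), (3, 4)]; region rows[0,4) x cols[0,8) = 4x8
Unfold 1 (reflect across h@4): 4 holes -> [(0, 4), (3, 4), (4, 4), (7, 4)]
Unfold 2 (reflect across v@8): 8 holes -> [(0, 4), (0, 11), (3, 4), (3, 11), (4, 4), (4, 11), (7, 4), (7, 11)]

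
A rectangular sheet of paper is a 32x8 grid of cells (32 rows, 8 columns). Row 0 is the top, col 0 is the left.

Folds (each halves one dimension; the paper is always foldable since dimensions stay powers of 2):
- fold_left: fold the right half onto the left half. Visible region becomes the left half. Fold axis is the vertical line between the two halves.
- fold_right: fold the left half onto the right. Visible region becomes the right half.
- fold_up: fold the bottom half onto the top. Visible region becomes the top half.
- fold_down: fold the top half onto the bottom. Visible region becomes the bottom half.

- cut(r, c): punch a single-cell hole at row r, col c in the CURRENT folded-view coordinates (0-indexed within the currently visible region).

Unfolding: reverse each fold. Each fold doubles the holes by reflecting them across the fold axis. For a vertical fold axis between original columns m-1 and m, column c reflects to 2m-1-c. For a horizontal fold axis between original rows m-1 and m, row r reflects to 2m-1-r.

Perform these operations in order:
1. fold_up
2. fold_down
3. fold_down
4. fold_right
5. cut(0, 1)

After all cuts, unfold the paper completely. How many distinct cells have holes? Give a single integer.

Op 1 fold_up: fold axis h@16; visible region now rows[0,16) x cols[0,8) = 16x8
Op 2 fold_down: fold axis h@8; visible region now rows[8,16) x cols[0,8) = 8x8
Op 3 fold_down: fold axis h@12; visible region now rows[12,16) x cols[0,8) = 4x8
Op 4 fold_right: fold axis v@4; visible region now rows[12,16) x cols[4,8) = 4x4
Op 5 cut(0, 1): punch at orig (12,5); cuts so far [(12, 5)]; region rows[12,16) x cols[4,8) = 4x4
Unfold 1 (reflect across v@4): 2 holes -> [(12, 2), (12, 5)]
Unfold 2 (reflect across h@12): 4 holes -> [(11, 2), (11, 5), (12, 2), (12, 5)]
Unfold 3 (reflect across h@8): 8 holes -> [(3, 2), (3, 5), (4, 2), (4, 5), (11, 2), (11, 5), (12, 2), (12, 5)]
Unfold 4 (reflect across h@16): 16 holes -> [(3, 2), (3, 5), (4, 2), (4, 5), (11, 2), (11, 5), (12, 2), (12, 5), (19, 2), (19, 5), (20, 2), (20, 5), (27, 2), (27, 5), (28, 2), (28, 5)]

Answer: 16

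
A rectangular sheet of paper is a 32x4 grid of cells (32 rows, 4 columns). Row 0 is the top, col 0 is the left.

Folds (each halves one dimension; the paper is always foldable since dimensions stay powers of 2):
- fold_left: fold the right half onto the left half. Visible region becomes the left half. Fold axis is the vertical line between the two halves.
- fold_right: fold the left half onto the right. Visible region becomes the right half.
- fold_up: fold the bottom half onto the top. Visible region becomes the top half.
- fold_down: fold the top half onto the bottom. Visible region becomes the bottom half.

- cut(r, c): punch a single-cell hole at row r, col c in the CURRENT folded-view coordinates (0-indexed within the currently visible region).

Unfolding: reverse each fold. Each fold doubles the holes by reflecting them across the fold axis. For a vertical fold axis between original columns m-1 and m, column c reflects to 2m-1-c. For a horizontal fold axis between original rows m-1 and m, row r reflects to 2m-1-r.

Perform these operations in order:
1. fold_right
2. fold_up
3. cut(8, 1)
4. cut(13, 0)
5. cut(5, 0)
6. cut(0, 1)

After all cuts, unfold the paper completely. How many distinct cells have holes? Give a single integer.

Op 1 fold_right: fold axis v@2; visible region now rows[0,32) x cols[2,4) = 32x2
Op 2 fold_up: fold axis h@16; visible region now rows[0,16) x cols[2,4) = 16x2
Op 3 cut(8, 1): punch at orig (8,3); cuts so far [(8, 3)]; region rows[0,16) x cols[2,4) = 16x2
Op 4 cut(13, 0): punch at orig (13,2); cuts so far [(8, 3), (13, 2)]; region rows[0,16) x cols[2,4) = 16x2
Op 5 cut(5, 0): punch at orig (5,2); cuts so far [(5, 2), (8, 3), (13, 2)]; region rows[0,16) x cols[2,4) = 16x2
Op 6 cut(0, 1): punch at orig (0,3); cuts so far [(0, 3), (5, 2), (8, 3), (13, 2)]; region rows[0,16) x cols[2,4) = 16x2
Unfold 1 (reflect across h@16): 8 holes -> [(0, 3), (5, 2), (8, 3), (13, 2), (18, 2), (23, 3), (26, 2), (31, 3)]
Unfold 2 (reflect across v@2): 16 holes -> [(0, 0), (0, 3), (5, 1), (5, 2), (8, 0), (8, 3), (13, 1), (13, 2), (18, 1), (18, 2), (23, 0), (23, 3), (26, 1), (26, 2), (31, 0), (31, 3)]

Answer: 16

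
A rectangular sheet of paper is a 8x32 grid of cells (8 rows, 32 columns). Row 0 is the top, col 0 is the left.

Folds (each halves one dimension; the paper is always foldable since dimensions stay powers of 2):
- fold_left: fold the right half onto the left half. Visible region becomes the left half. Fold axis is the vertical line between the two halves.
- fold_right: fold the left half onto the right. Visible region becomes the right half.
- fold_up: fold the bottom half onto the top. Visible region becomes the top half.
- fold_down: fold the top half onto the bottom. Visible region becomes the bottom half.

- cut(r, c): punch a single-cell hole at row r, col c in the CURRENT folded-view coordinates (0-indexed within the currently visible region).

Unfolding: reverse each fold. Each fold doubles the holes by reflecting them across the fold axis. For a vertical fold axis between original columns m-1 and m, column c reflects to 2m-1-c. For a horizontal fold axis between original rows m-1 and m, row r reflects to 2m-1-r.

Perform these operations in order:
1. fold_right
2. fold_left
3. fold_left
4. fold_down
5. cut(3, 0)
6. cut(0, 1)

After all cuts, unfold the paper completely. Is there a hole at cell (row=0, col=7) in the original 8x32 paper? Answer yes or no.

Answer: yes

Derivation:
Op 1 fold_right: fold axis v@16; visible region now rows[0,8) x cols[16,32) = 8x16
Op 2 fold_left: fold axis v@24; visible region now rows[0,8) x cols[16,24) = 8x8
Op 3 fold_left: fold axis v@20; visible region now rows[0,8) x cols[16,20) = 8x4
Op 4 fold_down: fold axis h@4; visible region now rows[4,8) x cols[16,20) = 4x4
Op 5 cut(3, 0): punch at orig (7,16); cuts so far [(7, 16)]; region rows[4,8) x cols[16,20) = 4x4
Op 6 cut(0, 1): punch at orig (4,17); cuts so far [(4, 17), (7, 16)]; region rows[4,8) x cols[16,20) = 4x4
Unfold 1 (reflect across h@4): 4 holes -> [(0, 16), (3, 17), (4, 17), (7, 16)]
Unfold 2 (reflect across v@20): 8 holes -> [(0, 16), (0, 23), (3, 17), (3, 22), (4, 17), (4, 22), (7, 16), (7, 23)]
Unfold 3 (reflect across v@24): 16 holes -> [(0, 16), (0, 23), (0, 24), (0, 31), (3, 17), (3, 22), (3, 25), (3, 30), (4, 17), (4, 22), (4, 25), (4, 30), (7, 16), (7, 23), (7, 24), (7, 31)]
Unfold 4 (reflect across v@16): 32 holes -> [(0, 0), (0, 7), (0, 8), (0, 15), (0, 16), (0, 23), (0, 24), (0, 31), (3, 1), (3, 6), (3, 9), (3, 14), (3, 17), (3, 22), (3, 25), (3, 30), (4, 1), (4, 6), (4, 9), (4, 14), (4, 17), (4, 22), (4, 25), (4, 30), (7, 0), (7, 7), (7, 8), (7, 15), (7, 16), (7, 23), (7, 24), (7, 31)]
Holes: [(0, 0), (0, 7), (0, 8), (0, 15), (0, 16), (0, 23), (0, 24), (0, 31), (3, 1), (3, 6), (3, 9), (3, 14), (3, 17), (3, 22), (3, 25), (3, 30), (4, 1), (4, 6), (4, 9), (4, 14), (4, 17), (4, 22), (4, 25), (4, 30), (7, 0), (7, 7), (7, 8), (7, 15), (7, 16), (7, 23), (7, 24), (7, 31)]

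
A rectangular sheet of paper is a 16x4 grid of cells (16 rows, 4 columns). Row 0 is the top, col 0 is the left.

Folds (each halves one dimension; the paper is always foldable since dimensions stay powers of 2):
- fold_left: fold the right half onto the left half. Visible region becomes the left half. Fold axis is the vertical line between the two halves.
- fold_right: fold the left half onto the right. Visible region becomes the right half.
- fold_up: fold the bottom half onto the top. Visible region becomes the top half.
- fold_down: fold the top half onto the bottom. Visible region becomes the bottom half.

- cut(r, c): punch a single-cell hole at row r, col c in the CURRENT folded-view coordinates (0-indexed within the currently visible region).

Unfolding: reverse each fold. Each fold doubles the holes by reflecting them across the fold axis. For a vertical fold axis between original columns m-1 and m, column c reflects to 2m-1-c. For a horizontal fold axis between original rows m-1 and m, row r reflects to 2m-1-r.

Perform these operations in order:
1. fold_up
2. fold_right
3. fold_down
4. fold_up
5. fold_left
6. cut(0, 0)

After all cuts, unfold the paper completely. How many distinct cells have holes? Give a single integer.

Op 1 fold_up: fold axis h@8; visible region now rows[0,8) x cols[0,4) = 8x4
Op 2 fold_right: fold axis v@2; visible region now rows[0,8) x cols[2,4) = 8x2
Op 3 fold_down: fold axis h@4; visible region now rows[4,8) x cols[2,4) = 4x2
Op 4 fold_up: fold axis h@6; visible region now rows[4,6) x cols[2,4) = 2x2
Op 5 fold_left: fold axis v@3; visible region now rows[4,6) x cols[2,3) = 2x1
Op 6 cut(0, 0): punch at orig (4,2); cuts so far [(4, 2)]; region rows[4,6) x cols[2,3) = 2x1
Unfold 1 (reflect across v@3): 2 holes -> [(4, 2), (4, 3)]
Unfold 2 (reflect across h@6): 4 holes -> [(4, 2), (4, 3), (7, 2), (7, 3)]
Unfold 3 (reflect across h@4): 8 holes -> [(0, 2), (0, 3), (3, 2), (3, 3), (4, 2), (4, 3), (7, 2), (7, 3)]
Unfold 4 (reflect across v@2): 16 holes -> [(0, 0), (0, 1), (0, 2), (0, 3), (3, 0), (3, 1), (3, 2), (3, 3), (4, 0), (4, 1), (4, 2), (4, 3), (7, 0), (7, 1), (7, 2), (7, 3)]
Unfold 5 (reflect across h@8): 32 holes -> [(0, 0), (0, 1), (0, 2), (0, 3), (3, 0), (3, 1), (3, 2), (3, 3), (4, 0), (4, 1), (4, 2), (4, 3), (7, 0), (7, 1), (7, 2), (7, 3), (8, 0), (8, 1), (8, 2), (8, 3), (11, 0), (11, 1), (11, 2), (11, 3), (12, 0), (12, 1), (12, 2), (12, 3), (15, 0), (15, 1), (15, 2), (15, 3)]

Answer: 32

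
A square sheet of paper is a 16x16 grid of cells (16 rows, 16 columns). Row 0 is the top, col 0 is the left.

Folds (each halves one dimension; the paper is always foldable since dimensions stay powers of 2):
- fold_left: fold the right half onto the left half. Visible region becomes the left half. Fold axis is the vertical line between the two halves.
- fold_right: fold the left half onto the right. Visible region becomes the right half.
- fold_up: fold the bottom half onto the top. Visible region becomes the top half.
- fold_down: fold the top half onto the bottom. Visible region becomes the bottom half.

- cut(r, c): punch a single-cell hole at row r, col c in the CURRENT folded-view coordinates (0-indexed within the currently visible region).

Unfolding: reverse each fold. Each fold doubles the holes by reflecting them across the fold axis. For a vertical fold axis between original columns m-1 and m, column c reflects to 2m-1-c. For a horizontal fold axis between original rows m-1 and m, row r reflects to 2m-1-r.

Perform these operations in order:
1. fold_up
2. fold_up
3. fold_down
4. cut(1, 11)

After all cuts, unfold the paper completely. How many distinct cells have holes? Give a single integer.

Answer: 8

Derivation:
Op 1 fold_up: fold axis h@8; visible region now rows[0,8) x cols[0,16) = 8x16
Op 2 fold_up: fold axis h@4; visible region now rows[0,4) x cols[0,16) = 4x16
Op 3 fold_down: fold axis h@2; visible region now rows[2,4) x cols[0,16) = 2x16
Op 4 cut(1, 11): punch at orig (3,11); cuts so far [(3, 11)]; region rows[2,4) x cols[0,16) = 2x16
Unfold 1 (reflect across h@2): 2 holes -> [(0, 11), (3, 11)]
Unfold 2 (reflect across h@4): 4 holes -> [(0, 11), (3, 11), (4, 11), (7, 11)]
Unfold 3 (reflect across h@8): 8 holes -> [(0, 11), (3, 11), (4, 11), (7, 11), (8, 11), (11, 11), (12, 11), (15, 11)]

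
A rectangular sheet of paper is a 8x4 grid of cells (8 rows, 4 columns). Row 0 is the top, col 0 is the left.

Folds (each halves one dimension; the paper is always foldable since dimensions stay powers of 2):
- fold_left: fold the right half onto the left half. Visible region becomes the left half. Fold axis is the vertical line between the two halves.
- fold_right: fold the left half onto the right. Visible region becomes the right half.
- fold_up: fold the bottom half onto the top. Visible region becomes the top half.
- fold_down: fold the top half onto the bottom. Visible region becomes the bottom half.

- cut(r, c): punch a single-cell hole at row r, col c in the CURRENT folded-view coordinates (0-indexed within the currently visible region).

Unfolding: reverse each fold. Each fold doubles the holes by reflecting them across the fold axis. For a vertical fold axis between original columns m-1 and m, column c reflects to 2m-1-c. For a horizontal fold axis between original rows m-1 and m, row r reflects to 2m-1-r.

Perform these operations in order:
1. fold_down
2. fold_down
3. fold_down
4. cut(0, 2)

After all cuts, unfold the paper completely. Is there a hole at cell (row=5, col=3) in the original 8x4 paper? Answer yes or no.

Answer: no

Derivation:
Op 1 fold_down: fold axis h@4; visible region now rows[4,8) x cols[0,4) = 4x4
Op 2 fold_down: fold axis h@6; visible region now rows[6,8) x cols[0,4) = 2x4
Op 3 fold_down: fold axis h@7; visible region now rows[7,8) x cols[0,4) = 1x4
Op 4 cut(0, 2): punch at orig (7,2); cuts so far [(7, 2)]; region rows[7,8) x cols[0,4) = 1x4
Unfold 1 (reflect across h@7): 2 holes -> [(6, 2), (7, 2)]
Unfold 2 (reflect across h@6): 4 holes -> [(4, 2), (5, 2), (6, 2), (7, 2)]
Unfold 3 (reflect across h@4): 8 holes -> [(0, 2), (1, 2), (2, 2), (3, 2), (4, 2), (5, 2), (6, 2), (7, 2)]
Holes: [(0, 2), (1, 2), (2, 2), (3, 2), (4, 2), (5, 2), (6, 2), (7, 2)]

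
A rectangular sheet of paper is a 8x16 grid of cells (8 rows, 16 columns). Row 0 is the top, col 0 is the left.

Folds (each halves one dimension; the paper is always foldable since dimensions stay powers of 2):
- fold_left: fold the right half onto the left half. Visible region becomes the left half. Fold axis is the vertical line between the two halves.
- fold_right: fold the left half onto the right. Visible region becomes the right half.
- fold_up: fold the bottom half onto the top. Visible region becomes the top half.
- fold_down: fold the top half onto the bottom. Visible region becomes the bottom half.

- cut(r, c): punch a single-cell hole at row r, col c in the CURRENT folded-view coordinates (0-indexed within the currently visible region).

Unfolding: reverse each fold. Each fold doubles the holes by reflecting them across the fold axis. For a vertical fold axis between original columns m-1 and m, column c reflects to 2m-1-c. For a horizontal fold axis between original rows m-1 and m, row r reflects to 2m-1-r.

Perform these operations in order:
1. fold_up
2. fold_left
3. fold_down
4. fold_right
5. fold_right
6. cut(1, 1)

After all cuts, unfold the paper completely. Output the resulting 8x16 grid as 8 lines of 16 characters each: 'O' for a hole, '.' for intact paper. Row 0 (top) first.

Op 1 fold_up: fold axis h@4; visible region now rows[0,4) x cols[0,16) = 4x16
Op 2 fold_left: fold axis v@8; visible region now rows[0,4) x cols[0,8) = 4x8
Op 3 fold_down: fold axis h@2; visible region now rows[2,4) x cols[0,8) = 2x8
Op 4 fold_right: fold axis v@4; visible region now rows[2,4) x cols[4,8) = 2x4
Op 5 fold_right: fold axis v@6; visible region now rows[2,4) x cols[6,8) = 2x2
Op 6 cut(1, 1): punch at orig (3,7); cuts so far [(3, 7)]; region rows[2,4) x cols[6,8) = 2x2
Unfold 1 (reflect across v@6): 2 holes -> [(3, 4), (3, 7)]
Unfold 2 (reflect across v@4): 4 holes -> [(3, 0), (3, 3), (3, 4), (3, 7)]
Unfold 3 (reflect across h@2): 8 holes -> [(0, 0), (0, 3), (0, 4), (0, 7), (3, 0), (3, 3), (3, 4), (3, 7)]
Unfold 4 (reflect across v@8): 16 holes -> [(0, 0), (0, 3), (0, 4), (0, 7), (0, 8), (0, 11), (0, 12), (0, 15), (3, 0), (3, 3), (3, 4), (3, 7), (3, 8), (3, 11), (3, 12), (3, 15)]
Unfold 5 (reflect across h@4): 32 holes -> [(0, 0), (0, 3), (0, 4), (0, 7), (0, 8), (0, 11), (0, 12), (0, 15), (3, 0), (3, 3), (3, 4), (3, 7), (3, 8), (3, 11), (3, 12), (3, 15), (4, 0), (4, 3), (4, 4), (4, 7), (4, 8), (4, 11), (4, 12), (4, 15), (7, 0), (7, 3), (7, 4), (7, 7), (7, 8), (7, 11), (7, 12), (7, 15)]

Answer: O..OO..OO..OO..O
................
................
O..OO..OO..OO..O
O..OO..OO..OO..O
................
................
O..OO..OO..OO..O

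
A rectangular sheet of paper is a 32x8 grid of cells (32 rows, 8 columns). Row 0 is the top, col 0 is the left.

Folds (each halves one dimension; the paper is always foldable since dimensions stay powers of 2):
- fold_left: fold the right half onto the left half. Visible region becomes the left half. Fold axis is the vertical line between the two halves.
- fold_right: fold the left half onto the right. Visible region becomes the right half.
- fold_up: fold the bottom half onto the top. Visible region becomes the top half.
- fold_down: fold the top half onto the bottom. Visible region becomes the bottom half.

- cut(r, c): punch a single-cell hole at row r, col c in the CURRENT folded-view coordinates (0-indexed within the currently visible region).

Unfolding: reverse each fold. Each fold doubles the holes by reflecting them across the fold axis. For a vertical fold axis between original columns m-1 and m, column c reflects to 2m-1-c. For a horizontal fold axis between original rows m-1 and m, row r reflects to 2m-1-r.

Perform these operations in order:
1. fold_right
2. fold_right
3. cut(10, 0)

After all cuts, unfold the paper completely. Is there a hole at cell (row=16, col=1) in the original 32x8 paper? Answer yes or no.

Op 1 fold_right: fold axis v@4; visible region now rows[0,32) x cols[4,8) = 32x4
Op 2 fold_right: fold axis v@6; visible region now rows[0,32) x cols[6,8) = 32x2
Op 3 cut(10, 0): punch at orig (10,6); cuts so far [(10, 6)]; region rows[0,32) x cols[6,8) = 32x2
Unfold 1 (reflect across v@6): 2 holes -> [(10, 5), (10, 6)]
Unfold 2 (reflect across v@4): 4 holes -> [(10, 1), (10, 2), (10, 5), (10, 6)]
Holes: [(10, 1), (10, 2), (10, 5), (10, 6)]

Answer: no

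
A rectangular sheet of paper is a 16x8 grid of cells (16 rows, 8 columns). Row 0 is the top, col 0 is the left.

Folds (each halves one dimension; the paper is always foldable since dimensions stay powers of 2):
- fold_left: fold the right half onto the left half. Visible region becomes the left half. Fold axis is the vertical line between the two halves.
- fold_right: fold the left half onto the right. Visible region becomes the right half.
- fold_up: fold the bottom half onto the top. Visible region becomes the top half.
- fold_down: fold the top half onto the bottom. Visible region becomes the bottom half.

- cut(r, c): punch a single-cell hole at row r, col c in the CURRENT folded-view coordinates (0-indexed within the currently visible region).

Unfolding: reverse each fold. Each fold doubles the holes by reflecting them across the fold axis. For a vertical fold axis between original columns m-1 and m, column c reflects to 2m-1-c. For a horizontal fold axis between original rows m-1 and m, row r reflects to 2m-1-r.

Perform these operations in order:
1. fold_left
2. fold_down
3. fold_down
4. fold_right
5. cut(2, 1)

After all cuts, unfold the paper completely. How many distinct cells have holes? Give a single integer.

Answer: 16

Derivation:
Op 1 fold_left: fold axis v@4; visible region now rows[0,16) x cols[0,4) = 16x4
Op 2 fold_down: fold axis h@8; visible region now rows[8,16) x cols[0,4) = 8x4
Op 3 fold_down: fold axis h@12; visible region now rows[12,16) x cols[0,4) = 4x4
Op 4 fold_right: fold axis v@2; visible region now rows[12,16) x cols[2,4) = 4x2
Op 5 cut(2, 1): punch at orig (14,3); cuts so far [(14, 3)]; region rows[12,16) x cols[2,4) = 4x2
Unfold 1 (reflect across v@2): 2 holes -> [(14, 0), (14, 3)]
Unfold 2 (reflect across h@12): 4 holes -> [(9, 0), (9, 3), (14, 0), (14, 3)]
Unfold 3 (reflect across h@8): 8 holes -> [(1, 0), (1, 3), (6, 0), (6, 3), (9, 0), (9, 3), (14, 0), (14, 3)]
Unfold 4 (reflect across v@4): 16 holes -> [(1, 0), (1, 3), (1, 4), (1, 7), (6, 0), (6, 3), (6, 4), (6, 7), (9, 0), (9, 3), (9, 4), (9, 7), (14, 0), (14, 3), (14, 4), (14, 7)]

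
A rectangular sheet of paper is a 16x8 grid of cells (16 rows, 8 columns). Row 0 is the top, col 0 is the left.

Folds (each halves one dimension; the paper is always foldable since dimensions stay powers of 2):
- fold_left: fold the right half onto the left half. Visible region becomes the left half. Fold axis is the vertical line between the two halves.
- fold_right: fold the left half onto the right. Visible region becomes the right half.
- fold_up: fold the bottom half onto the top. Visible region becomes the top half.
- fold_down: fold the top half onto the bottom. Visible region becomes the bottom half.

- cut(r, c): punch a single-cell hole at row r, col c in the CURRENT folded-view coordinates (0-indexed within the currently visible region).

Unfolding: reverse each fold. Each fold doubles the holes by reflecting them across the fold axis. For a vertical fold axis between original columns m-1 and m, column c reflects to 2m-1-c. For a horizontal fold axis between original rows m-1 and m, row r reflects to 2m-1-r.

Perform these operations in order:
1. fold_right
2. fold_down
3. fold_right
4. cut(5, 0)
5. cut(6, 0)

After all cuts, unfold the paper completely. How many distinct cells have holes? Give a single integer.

Op 1 fold_right: fold axis v@4; visible region now rows[0,16) x cols[4,8) = 16x4
Op 2 fold_down: fold axis h@8; visible region now rows[8,16) x cols[4,8) = 8x4
Op 3 fold_right: fold axis v@6; visible region now rows[8,16) x cols[6,8) = 8x2
Op 4 cut(5, 0): punch at orig (13,6); cuts so far [(13, 6)]; region rows[8,16) x cols[6,8) = 8x2
Op 5 cut(6, 0): punch at orig (14,6); cuts so far [(13, 6), (14, 6)]; region rows[8,16) x cols[6,8) = 8x2
Unfold 1 (reflect across v@6): 4 holes -> [(13, 5), (13, 6), (14, 5), (14, 6)]
Unfold 2 (reflect across h@8): 8 holes -> [(1, 5), (1, 6), (2, 5), (2, 6), (13, 5), (13, 6), (14, 5), (14, 6)]
Unfold 3 (reflect across v@4): 16 holes -> [(1, 1), (1, 2), (1, 5), (1, 6), (2, 1), (2, 2), (2, 5), (2, 6), (13, 1), (13, 2), (13, 5), (13, 6), (14, 1), (14, 2), (14, 5), (14, 6)]

Answer: 16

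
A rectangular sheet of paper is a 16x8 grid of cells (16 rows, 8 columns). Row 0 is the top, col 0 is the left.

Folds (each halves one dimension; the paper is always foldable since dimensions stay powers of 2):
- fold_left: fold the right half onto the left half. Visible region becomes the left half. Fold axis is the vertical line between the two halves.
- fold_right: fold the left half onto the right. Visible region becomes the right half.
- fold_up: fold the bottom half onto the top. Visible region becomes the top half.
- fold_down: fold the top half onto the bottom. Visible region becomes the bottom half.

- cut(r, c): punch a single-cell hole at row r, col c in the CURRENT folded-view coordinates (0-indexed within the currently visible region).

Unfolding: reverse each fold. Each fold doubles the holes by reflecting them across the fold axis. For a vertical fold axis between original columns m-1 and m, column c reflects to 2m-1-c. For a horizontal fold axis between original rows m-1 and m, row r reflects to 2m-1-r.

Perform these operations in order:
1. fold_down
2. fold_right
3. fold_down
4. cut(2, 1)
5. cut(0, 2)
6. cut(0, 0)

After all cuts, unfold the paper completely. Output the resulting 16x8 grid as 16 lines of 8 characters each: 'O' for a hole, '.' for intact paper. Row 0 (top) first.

Op 1 fold_down: fold axis h@8; visible region now rows[8,16) x cols[0,8) = 8x8
Op 2 fold_right: fold axis v@4; visible region now rows[8,16) x cols[4,8) = 8x4
Op 3 fold_down: fold axis h@12; visible region now rows[12,16) x cols[4,8) = 4x4
Op 4 cut(2, 1): punch at orig (14,5); cuts so far [(14, 5)]; region rows[12,16) x cols[4,8) = 4x4
Op 5 cut(0, 2): punch at orig (12,6); cuts so far [(12, 6), (14, 5)]; region rows[12,16) x cols[4,8) = 4x4
Op 6 cut(0, 0): punch at orig (12,4); cuts so far [(12, 4), (12, 6), (14, 5)]; region rows[12,16) x cols[4,8) = 4x4
Unfold 1 (reflect across h@12): 6 holes -> [(9, 5), (11, 4), (11, 6), (12, 4), (12, 6), (14, 5)]
Unfold 2 (reflect across v@4): 12 holes -> [(9, 2), (9, 5), (11, 1), (11, 3), (11, 4), (11, 6), (12, 1), (12, 3), (12, 4), (12, 6), (14, 2), (14, 5)]
Unfold 3 (reflect across h@8): 24 holes -> [(1, 2), (1, 5), (3, 1), (3, 3), (3, 4), (3, 6), (4, 1), (4, 3), (4, 4), (4, 6), (6, 2), (6, 5), (9, 2), (9, 5), (11, 1), (11, 3), (11, 4), (11, 6), (12, 1), (12, 3), (12, 4), (12, 6), (14, 2), (14, 5)]

Answer: ........
..O..O..
........
.O.OO.O.
.O.OO.O.
........
..O..O..
........
........
..O..O..
........
.O.OO.O.
.O.OO.O.
........
..O..O..
........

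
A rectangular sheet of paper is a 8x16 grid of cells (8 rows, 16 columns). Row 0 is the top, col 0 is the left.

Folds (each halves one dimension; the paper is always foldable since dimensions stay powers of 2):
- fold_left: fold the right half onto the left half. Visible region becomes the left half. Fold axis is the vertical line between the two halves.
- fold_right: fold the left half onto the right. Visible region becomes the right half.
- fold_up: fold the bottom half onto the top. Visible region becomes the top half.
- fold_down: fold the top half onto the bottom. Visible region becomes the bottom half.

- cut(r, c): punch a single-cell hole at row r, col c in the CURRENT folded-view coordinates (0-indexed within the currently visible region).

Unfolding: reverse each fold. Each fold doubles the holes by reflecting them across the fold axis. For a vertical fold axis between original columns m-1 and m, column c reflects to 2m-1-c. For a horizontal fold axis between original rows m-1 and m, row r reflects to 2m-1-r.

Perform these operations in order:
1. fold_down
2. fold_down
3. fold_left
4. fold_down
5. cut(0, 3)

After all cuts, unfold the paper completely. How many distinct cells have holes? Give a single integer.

Answer: 16

Derivation:
Op 1 fold_down: fold axis h@4; visible region now rows[4,8) x cols[0,16) = 4x16
Op 2 fold_down: fold axis h@6; visible region now rows[6,8) x cols[0,16) = 2x16
Op 3 fold_left: fold axis v@8; visible region now rows[6,8) x cols[0,8) = 2x8
Op 4 fold_down: fold axis h@7; visible region now rows[7,8) x cols[0,8) = 1x8
Op 5 cut(0, 3): punch at orig (7,3); cuts so far [(7, 3)]; region rows[7,8) x cols[0,8) = 1x8
Unfold 1 (reflect across h@7): 2 holes -> [(6, 3), (7, 3)]
Unfold 2 (reflect across v@8): 4 holes -> [(6, 3), (6, 12), (7, 3), (7, 12)]
Unfold 3 (reflect across h@6): 8 holes -> [(4, 3), (4, 12), (5, 3), (5, 12), (6, 3), (6, 12), (7, 3), (7, 12)]
Unfold 4 (reflect across h@4): 16 holes -> [(0, 3), (0, 12), (1, 3), (1, 12), (2, 3), (2, 12), (3, 3), (3, 12), (4, 3), (4, 12), (5, 3), (5, 12), (6, 3), (6, 12), (7, 3), (7, 12)]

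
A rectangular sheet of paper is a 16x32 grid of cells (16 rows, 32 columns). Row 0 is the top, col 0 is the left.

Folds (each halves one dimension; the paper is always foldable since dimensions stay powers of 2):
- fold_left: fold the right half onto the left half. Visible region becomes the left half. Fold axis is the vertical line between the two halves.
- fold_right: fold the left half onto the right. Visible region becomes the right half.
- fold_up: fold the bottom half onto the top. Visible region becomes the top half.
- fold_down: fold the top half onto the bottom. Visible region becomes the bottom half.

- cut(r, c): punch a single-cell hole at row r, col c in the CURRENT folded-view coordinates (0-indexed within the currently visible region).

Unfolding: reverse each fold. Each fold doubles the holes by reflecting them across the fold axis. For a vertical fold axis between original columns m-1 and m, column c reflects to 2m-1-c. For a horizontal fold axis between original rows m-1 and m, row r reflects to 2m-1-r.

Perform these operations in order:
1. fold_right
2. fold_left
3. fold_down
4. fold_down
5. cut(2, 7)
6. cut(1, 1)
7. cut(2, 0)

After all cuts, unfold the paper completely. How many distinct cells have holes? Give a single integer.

Op 1 fold_right: fold axis v@16; visible region now rows[0,16) x cols[16,32) = 16x16
Op 2 fold_left: fold axis v@24; visible region now rows[0,16) x cols[16,24) = 16x8
Op 3 fold_down: fold axis h@8; visible region now rows[8,16) x cols[16,24) = 8x8
Op 4 fold_down: fold axis h@12; visible region now rows[12,16) x cols[16,24) = 4x8
Op 5 cut(2, 7): punch at orig (14,23); cuts so far [(14, 23)]; region rows[12,16) x cols[16,24) = 4x8
Op 6 cut(1, 1): punch at orig (13,17); cuts so far [(13, 17), (14, 23)]; region rows[12,16) x cols[16,24) = 4x8
Op 7 cut(2, 0): punch at orig (14,16); cuts so far [(13, 17), (14, 16), (14, 23)]; region rows[12,16) x cols[16,24) = 4x8
Unfold 1 (reflect across h@12): 6 holes -> [(9, 16), (9, 23), (10, 17), (13, 17), (14, 16), (14, 23)]
Unfold 2 (reflect across h@8): 12 holes -> [(1, 16), (1, 23), (2, 17), (5, 17), (6, 16), (6, 23), (9, 16), (9, 23), (10, 17), (13, 17), (14, 16), (14, 23)]
Unfold 3 (reflect across v@24): 24 holes -> [(1, 16), (1, 23), (1, 24), (1, 31), (2, 17), (2, 30), (5, 17), (5, 30), (6, 16), (6, 23), (6, 24), (6, 31), (9, 16), (9, 23), (9, 24), (9, 31), (10, 17), (10, 30), (13, 17), (13, 30), (14, 16), (14, 23), (14, 24), (14, 31)]
Unfold 4 (reflect across v@16): 48 holes -> [(1, 0), (1, 7), (1, 8), (1, 15), (1, 16), (1, 23), (1, 24), (1, 31), (2, 1), (2, 14), (2, 17), (2, 30), (5, 1), (5, 14), (5, 17), (5, 30), (6, 0), (6, 7), (6, 8), (6, 15), (6, 16), (6, 23), (6, 24), (6, 31), (9, 0), (9, 7), (9, 8), (9, 15), (9, 16), (9, 23), (9, 24), (9, 31), (10, 1), (10, 14), (10, 17), (10, 30), (13, 1), (13, 14), (13, 17), (13, 30), (14, 0), (14, 7), (14, 8), (14, 15), (14, 16), (14, 23), (14, 24), (14, 31)]

Answer: 48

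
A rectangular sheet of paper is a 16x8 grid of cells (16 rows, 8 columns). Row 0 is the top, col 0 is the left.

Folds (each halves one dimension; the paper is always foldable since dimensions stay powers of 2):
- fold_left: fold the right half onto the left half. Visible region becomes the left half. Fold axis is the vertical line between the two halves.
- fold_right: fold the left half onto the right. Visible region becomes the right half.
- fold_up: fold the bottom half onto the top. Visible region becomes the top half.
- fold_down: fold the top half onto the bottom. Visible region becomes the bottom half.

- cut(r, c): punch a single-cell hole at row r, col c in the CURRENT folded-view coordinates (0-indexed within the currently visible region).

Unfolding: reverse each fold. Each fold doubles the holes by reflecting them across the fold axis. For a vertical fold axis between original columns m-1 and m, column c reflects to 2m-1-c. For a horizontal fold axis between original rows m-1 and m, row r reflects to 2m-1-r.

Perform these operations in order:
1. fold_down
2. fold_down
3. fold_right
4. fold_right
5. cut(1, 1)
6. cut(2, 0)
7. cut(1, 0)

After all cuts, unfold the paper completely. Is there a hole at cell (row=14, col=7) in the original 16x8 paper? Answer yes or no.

Op 1 fold_down: fold axis h@8; visible region now rows[8,16) x cols[0,8) = 8x8
Op 2 fold_down: fold axis h@12; visible region now rows[12,16) x cols[0,8) = 4x8
Op 3 fold_right: fold axis v@4; visible region now rows[12,16) x cols[4,8) = 4x4
Op 4 fold_right: fold axis v@6; visible region now rows[12,16) x cols[6,8) = 4x2
Op 5 cut(1, 1): punch at orig (13,7); cuts so far [(13, 7)]; region rows[12,16) x cols[6,8) = 4x2
Op 6 cut(2, 0): punch at orig (14,6); cuts so far [(13, 7), (14, 6)]; region rows[12,16) x cols[6,8) = 4x2
Op 7 cut(1, 0): punch at orig (13,6); cuts so far [(13, 6), (13, 7), (14, 6)]; region rows[12,16) x cols[6,8) = 4x2
Unfold 1 (reflect across v@6): 6 holes -> [(13, 4), (13, 5), (13, 6), (13, 7), (14, 5), (14, 6)]
Unfold 2 (reflect across v@4): 12 holes -> [(13, 0), (13, 1), (13, 2), (13, 3), (13, 4), (13, 5), (13, 6), (13, 7), (14, 1), (14, 2), (14, 5), (14, 6)]
Unfold 3 (reflect across h@12): 24 holes -> [(9, 1), (9, 2), (9, 5), (9, 6), (10, 0), (10, 1), (10, 2), (10, 3), (10, 4), (10, 5), (10, 6), (10, 7), (13, 0), (13, 1), (13, 2), (13, 3), (13, 4), (13, 5), (13, 6), (13, 7), (14, 1), (14, 2), (14, 5), (14, 6)]
Unfold 4 (reflect across h@8): 48 holes -> [(1, 1), (1, 2), (1, 5), (1, 6), (2, 0), (2, 1), (2, 2), (2, 3), (2, 4), (2, 5), (2, 6), (2, 7), (5, 0), (5, 1), (5, 2), (5, 3), (5, 4), (5, 5), (5, 6), (5, 7), (6, 1), (6, 2), (6, 5), (6, 6), (9, 1), (9, 2), (9, 5), (9, 6), (10, 0), (10, 1), (10, 2), (10, 3), (10, 4), (10, 5), (10, 6), (10, 7), (13, 0), (13, 1), (13, 2), (13, 3), (13, 4), (13, 5), (13, 6), (13, 7), (14, 1), (14, 2), (14, 5), (14, 6)]
Holes: [(1, 1), (1, 2), (1, 5), (1, 6), (2, 0), (2, 1), (2, 2), (2, 3), (2, 4), (2, 5), (2, 6), (2, 7), (5, 0), (5, 1), (5, 2), (5, 3), (5, 4), (5, 5), (5, 6), (5, 7), (6, 1), (6, 2), (6, 5), (6, 6), (9, 1), (9, 2), (9, 5), (9, 6), (10, 0), (10, 1), (10, 2), (10, 3), (10, 4), (10, 5), (10, 6), (10, 7), (13, 0), (13, 1), (13, 2), (13, 3), (13, 4), (13, 5), (13, 6), (13, 7), (14, 1), (14, 2), (14, 5), (14, 6)]

Answer: no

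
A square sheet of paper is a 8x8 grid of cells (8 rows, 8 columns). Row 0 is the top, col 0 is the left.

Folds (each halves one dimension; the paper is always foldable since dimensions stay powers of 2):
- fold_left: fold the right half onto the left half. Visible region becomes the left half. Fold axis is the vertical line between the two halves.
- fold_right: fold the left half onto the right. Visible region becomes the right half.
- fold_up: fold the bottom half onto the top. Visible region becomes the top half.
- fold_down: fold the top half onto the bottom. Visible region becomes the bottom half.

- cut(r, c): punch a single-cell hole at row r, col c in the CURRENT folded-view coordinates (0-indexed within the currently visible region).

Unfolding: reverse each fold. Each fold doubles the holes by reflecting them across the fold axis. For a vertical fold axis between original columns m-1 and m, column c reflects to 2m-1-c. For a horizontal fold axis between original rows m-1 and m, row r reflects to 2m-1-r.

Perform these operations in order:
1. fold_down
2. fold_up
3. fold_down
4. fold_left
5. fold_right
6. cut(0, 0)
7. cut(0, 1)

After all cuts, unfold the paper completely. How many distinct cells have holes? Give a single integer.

Answer: 64

Derivation:
Op 1 fold_down: fold axis h@4; visible region now rows[4,8) x cols[0,8) = 4x8
Op 2 fold_up: fold axis h@6; visible region now rows[4,6) x cols[0,8) = 2x8
Op 3 fold_down: fold axis h@5; visible region now rows[5,6) x cols[0,8) = 1x8
Op 4 fold_left: fold axis v@4; visible region now rows[5,6) x cols[0,4) = 1x4
Op 5 fold_right: fold axis v@2; visible region now rows[5,6) x cols[2,4) = 1x2
Op 6 cut(0, 0): punch at orig (5,2); cuts so far [(5, 2)]; region rows[5,6) x cols[2,4) = 1x2
Op 7 cut(0, 1): punch at orig (5,3); cuts so far [(5, 2), (5, 3)]; region rows[5,6) x cols[2,4) = 1x2
Unfold 1 (reflect across v@2): 4 holes -> [(5, 0), (5, 1), (5, 2), (5, 3)]
Unfold 2 (reflect across v@4): 8 holes -> [(5, 0), (5, 1), (5, 2), (5, 3), (5, 4), (5, 5), (5, 6), (5, 7)]
Unfold 3 (reflect across h@5): 16 holes -> [(4, 0), (4, 1), (4, 2), (4, 3), (4, 4), (4, 5), (4, 6), (4, 7), (5, 0), (5, 1), (5, 2), (5, 3), (5, 4), (5, 5), (5, 6), (5, 7)]
Unfold 4 (reflect across h@6): 32 holes -> [(4, 0), (4, 1), (4, 2), (4, 3), (4, 4), (4, 5), (4, 6), (4, 7), (5, 0), (5, 1), (5, 2), (5, 3), (5, 4), (5, 5), (5, 6), (5, 7), (6, 0), (6, 1), (6, 2), (6, 3), (6, 4), (6, 5), (6, 6), (6, 7), (7, 0), (7, 1), (7, 2), (7, 3), (7, 4), (7, 5), (7, 6), (7, 7)]
Unfold 5 (reflect across h@4): 64 holes -> [(0, 0), (0, 1), (0, 2), (0, 3), (0, 4), (0, 5), (0, 6), (0, 7), (1, 0), (1, 1), (1, 2), (1, 3), (1, 4), (1, 5), (1, 6), (1, 7), (2, 0), (2, 1), (2, 2), (2, 3), (2, 4), (2, 5), (2, 6), (2, 7), (3, 0), (3, 1), (3, 2), (3, 3), (3, 4), (3, 5), (3, 6), (3, 7), (4, 0), (4, 1), (4, 2), (4, 3), (4, 4), (4, 5), (4, 6), (4, 7), (5, 0), (5, 1), (5, 2), (5, 3), (5, 4), (5, 5), (5, 6), (5, 7), (6, 0), (6, 1), (6, 2), (6, 3), (6, 4), (6, 5), (6, 6), (6, 7), (7, 0), (7, 1), (7, 2), (7, 3), (7, 4), (7, 5), (7, 6), (7, 7)]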